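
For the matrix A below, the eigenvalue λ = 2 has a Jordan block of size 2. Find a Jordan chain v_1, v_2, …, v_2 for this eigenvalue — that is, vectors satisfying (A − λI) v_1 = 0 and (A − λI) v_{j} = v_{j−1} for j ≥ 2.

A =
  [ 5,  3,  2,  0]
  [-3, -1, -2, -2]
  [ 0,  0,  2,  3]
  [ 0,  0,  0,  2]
A Jordan chain for λ = 2 of length 2:
v_1 = (3, -3, 0, 0)ᵀ
v_2 = (1, 0, 0, 0)ᵀ

Let N = A − (2)·I. We want v_2 with N^2 v_2 = 0 but N^1 v_2 ≠ 0; then v_{j-1} := N · v_j for j = 2, …, 2.

Pick v_2 = (1, 0, 0, 0)ᵀ.
Then v_1 = N · v_2 = (3, -3, 0, 0)ᵀ.

Sanity check: (A − (2)·I) v_1 = (0, 0, 0, 0)ᵀ = 0. ✓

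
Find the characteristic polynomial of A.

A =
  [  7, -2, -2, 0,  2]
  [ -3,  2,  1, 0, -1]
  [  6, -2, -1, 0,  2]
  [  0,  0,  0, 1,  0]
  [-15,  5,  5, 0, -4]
x^5 - 5*x^4 + 10*x^3 - 10*x^2 + 5*x - 1

Expanding det(x·I − A) (e.g. by cofactor expansion or by noting that A is similar to its Jordan form J, which has the same characteristic polynomial as A) gives
  χ_A(x) = x^5 - 5*x^4 + 10*x^3 - 10*x^2 + 5*x - 1
which factors as (x - 1)^5. The eigenvalues (with algebraic multiplicities) are λ = 1 with multiplicity 5.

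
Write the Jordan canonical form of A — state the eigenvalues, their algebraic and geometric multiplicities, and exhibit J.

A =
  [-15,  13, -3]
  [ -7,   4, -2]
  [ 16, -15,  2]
J_3(-3)

The characteristic polynomial is
  det(x·I − A) = x^3 + 9*x^2 + 27*x + 27 = (x + 3)^3

Eigenvalues and multiplicities (the geometric multiplicity of λ is n − rank(A − λI), which equals the number of Jordan blocks for λ):
  λ = -3: algebraic multiplicity = 3, geometric multiplicity = 1

Determining the block sizes for each eigenvalue:
  λ = -3: one block (gm = 1), so the single block has size am = 3 → block sizes [3]

Assembling the blocks gives a Jordan form
J =
  [-3,  1,  0]
  [ 0, -3,  1]
  [ 0,  0, -3]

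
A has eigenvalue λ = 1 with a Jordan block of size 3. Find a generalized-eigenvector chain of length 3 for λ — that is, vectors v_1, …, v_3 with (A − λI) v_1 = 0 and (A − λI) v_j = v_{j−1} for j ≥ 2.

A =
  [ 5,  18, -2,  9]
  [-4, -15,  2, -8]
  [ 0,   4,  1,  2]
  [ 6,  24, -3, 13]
A Jordan chain for λ = 1 of length 3:
v_1 = (-2, 0, -4, 0)ᵀ
v_2 = (4, -4, 0, 6)ᵀ
v_3 = (1, 0, 0, 0)ᵀ

Let N = A − (1)·I. We want v_3 with N^3 v_3 = 0 but N^2 v_3 ≠ 0; then v_{j-1} := N · v_j for j = 3, …, 2.

Pick v_3 = (1, 0, 0, 0)ᵀ.
Then v_2 = N · v_3 = (4, -4, 0, 6)ᵀ.
Then v_1 = N · v_2 = (-2, 0, -4, 0)ᵀ.

Sanity check: (A − (1)·I) v_1 = (0, 0, 0, 0)ᵀ = 0. ✓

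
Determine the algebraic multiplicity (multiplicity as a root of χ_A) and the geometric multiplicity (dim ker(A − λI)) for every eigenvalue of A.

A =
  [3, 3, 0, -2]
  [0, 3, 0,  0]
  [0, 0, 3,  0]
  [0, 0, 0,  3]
λ = 3: alg = 4, geom = 3

Step 1 — factor the characteristic polynomial to read off the algebraic multiplicities:
  χ_A(x) = (x - 3)^4

Step 2 — compute geometric multiplicities via the rank-nullity identity g(λ) = n − rank(A − λI):
  rank(A − (3)·I) = 1, so dim ker(A − (3)·I) = n − 1 = 3

Summary:
  λ = 3: algebraic multiplicity = 4, geometric multiplicity = 3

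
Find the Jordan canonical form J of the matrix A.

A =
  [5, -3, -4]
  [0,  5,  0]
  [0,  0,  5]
J_2(5) ⊕ J_1(5)

The characteristic polynomial is
  det(x·I − A) = x^3 - 15*x^2 + 75*x - 125 = (x - 5)^3

Eigenvalues and multiplicities (the geometric multiplicity of λ is n − rank(A − λI), which equals the number of Jordan blocks for λ):
  λ = 5: algebraic multiplicity = 3, geometric multiplicity = 2

Determining the block sizes for each eigenvalue:
  λ = 5: 2 blocks summing to 3 forces exactly one block of size 2 and the rest size 1 → block sizes [2, 1]

Assembling the blocks gives a Jordan form
J =
  [5, 1, 0]
  [0, 5, 0]
  [0, 0, 5]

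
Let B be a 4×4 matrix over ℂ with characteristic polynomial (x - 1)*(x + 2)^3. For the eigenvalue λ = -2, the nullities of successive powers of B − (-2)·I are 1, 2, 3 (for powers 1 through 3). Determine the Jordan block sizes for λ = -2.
Block sizes for λ = -2: [3]

From the dimensions of kernels of powers, the number of Jordan blocks of size at least j is d_j − d_{j−1} where d_j = dim ker(N^j) (with d_0 = 0). Computing the differences gives [1, 1, 1].
The number of blocks of size exactly k is (#blocks of size ≥ k) − (#blocks of size ≥ k + 1), so the partition is: 1 block(s) of size 3.
In nonincreasing order the block sizes are [3].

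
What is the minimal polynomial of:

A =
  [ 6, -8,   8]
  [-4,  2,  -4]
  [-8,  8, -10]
x^2 - 4

The characteristic polynomial is χ_A(x) = (x - 2)*(x + 2)^2, so the eigenvalues are known. The minimal polynomial is
  m_A(x) = Π_λ (x − λ)^{k_λ}
where k_λ is the size of the *largest* Jordan block for λ (equivalently, the smallest k with (A − λI)^k v = 0 for every generalised eigenvector v of λ).

  λ = -2: largest Jordan block has size 1, contributing (x + 2)
  λ = 2: largest Jordan block has size 1, contributing (x − 2)

So m_A(x) = (x - 2)*(x + 2) = x^2 - 4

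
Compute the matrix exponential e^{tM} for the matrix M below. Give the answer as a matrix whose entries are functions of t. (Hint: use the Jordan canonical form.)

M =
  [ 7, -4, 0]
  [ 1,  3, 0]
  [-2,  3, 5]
e^{tM} =
  [2*t*exp(5*t) + exp(5*t), -4*t*exp(5*t), 0]
  [t*exp(5*t), -2*t*exp(5*t) + exp(5*t), 0]
  [-t^2*exp(5*t)/2 - 2*t*exp(5*t), t^2*exp(5*t) + 3*t*exp(5*t), exp(5*t)]

Strategy: write M = P · J · P⁻¹ where J is a Jordan canonical form, so e^{tM} = P · e^{tJ} · P⁻¹, and e^{tJ} can be computed block-by-block.

M has Jordan form
J =
  [5, 1, 0]
  [0, 5, 1]
  [0, 0, 5]
(up to reordering of blocks).

Per-block formulas:
  For a 3×3 Jordan block J_3(5): exp(t · J_3(5)) = e^(5t)·(I + t·N + (t^2/2)·N^2), where N is the 3×3 nilpotent shift.

After assembling e^{tJ} and conjugating by P, we get:

e^{tM} =
  [2*t*exp(5*t) + exp(5*t), -4*t*exp(5*t), 0]
  [t*exp(5*t), -2*t*exp(5*t) + exp(5*t), 0]
  [-t^2*exp(5*t)/2 - 2*t*exp(5*t), t^2*exp(5*t) + 3*t*exp(5*t), exp(5*t)]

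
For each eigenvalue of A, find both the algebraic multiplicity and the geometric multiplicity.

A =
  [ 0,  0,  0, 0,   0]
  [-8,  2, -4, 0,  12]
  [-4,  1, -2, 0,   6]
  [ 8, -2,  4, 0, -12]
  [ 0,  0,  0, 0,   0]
λ = 0: alg = 5, geom = 4

Step 1 — factor the characteristic polynomial to read off the algebraic multiplicities:
  χ_A(x) = x^5

Step 2 — compute geometric multiplicities via the rank-nullity identity g(λ) = n − rank(A − λI):
  rank(A − (0)·I) = 1, so dim ker(A − (0)·I) = n − 1 = 4

Summary:
  λ = 0: algebraic multiplicity = 5, geometric multiplicity = 4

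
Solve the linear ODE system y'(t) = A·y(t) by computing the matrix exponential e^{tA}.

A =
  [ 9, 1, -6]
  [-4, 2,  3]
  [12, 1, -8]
e^{tA} =
  [-6*t^2*exp(t) + 8*t*exp(t) + exp(t), 3*t^2*exp(t)/2 + t*exp(t), 9*t^2*exp(t)/2 - 6*t*exp(t)]
  [-4*t*exp(t), t*exp(t) + exp(t), 3*t*exp(t)]
  [-8*t^2*exp(t) + 12*t*exp(t), 2*t^2*exp(t) + t*exp(t), 6*t^2*exp(t) - 9*t*exp(t) + exp(t)]

Strategy: write A = P · J · P⁻¹ where J is a Jordan canonical form, so e^{tA} = P · e^{tJ} · P⁻¹, and e^{tJ} can be computed block-by-block.

A has Jordan form
J =
  [1, 1, 0]
  [0, 1, 1]
  [0, 0, 1]
(up to reordering of blocks).

Per-block formulas:
  For a 3×3 Jordan block J_3(1): exp(t · J_3(1)) = e^(1t)·(I + t·N + (t^2/2)·N^2), where N is the 3×3 nilpotent shift.

After assembling e^{tJ} and conjugating by P, we get:

e^{tA} =
  [-6*t^2*exp(t) + 8*t*exp(t) + exp(t), 3*t^2*exp(t)/2 + t*exp(t), 9*t^2*exp(t)/2 - 6*t*exp(t)]
  [-4*t*exp(t), t*exp(t) + exp(t), 3*t*exp(t)]
  [-8*t^2*exp(t) + 12*t*exp(t), 2*t^2*exp(t) + t*exp(t), 6*t^2*exp(t) - 9*t*exp(t) + exp(t)]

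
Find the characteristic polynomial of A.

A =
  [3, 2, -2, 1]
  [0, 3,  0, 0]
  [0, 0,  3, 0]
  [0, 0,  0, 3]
x^4 - 12*x^3 + 54*x^2 - 108*x + 81

Expanding det(x·I − A) (e.g. by cofactor expansion or by noting that A is similar to its Jordan form J, which has the same characteristic polynomial as A) gives
  χ_A(x) = x^4 - 12*x^3 + 54*x^2 - 108*x + 81
which factors as (x - 3)^4. The eigenvalues (with algebraic multiplicities) are λ = 3 with multiplicity 4.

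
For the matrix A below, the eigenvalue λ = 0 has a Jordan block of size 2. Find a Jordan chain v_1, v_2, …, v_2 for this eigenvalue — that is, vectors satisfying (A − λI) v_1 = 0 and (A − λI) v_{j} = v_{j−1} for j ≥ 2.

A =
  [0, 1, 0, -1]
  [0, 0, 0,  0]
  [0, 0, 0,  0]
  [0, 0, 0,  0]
A Jordan chain for λ = 0 of length 2:
v_1 = (1, 0, 0, 0)ᵀ
v_2 = (0, 1, 0, 0)ᵀ

Let N = A − (0)·I. We want v_2 with N^2 v_2 = 0 but N^1 v_2 ≠ 0; then v_{j-1} := N · v_j for j = 2, …, 2.

Pick v_2 = (0, 1, 0, 0)ᵀ.
Then v_1 = N · v_2 = (1, 0, 0, 0)ᵀ.

Sanity check: (A − (0)·I) v_1 = (0, 0, 0, 0)ᵀ = 0. ✓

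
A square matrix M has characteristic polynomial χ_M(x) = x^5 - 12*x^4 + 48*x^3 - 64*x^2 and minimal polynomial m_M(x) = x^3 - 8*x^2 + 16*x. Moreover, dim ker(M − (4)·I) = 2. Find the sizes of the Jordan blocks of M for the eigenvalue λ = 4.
Block sizes for λ = 4: [2, 1]

Step 1 — from the characteristic polynomial, algebraic multiplicity of λ = 4 is 3. From dim ker(M − (4)·I) = 2, there are exactly 2 Jordan blocks for λ = 4.
Step 2 — from the minimal polynomial, the factor (x − 4)^2 tells us the largest block for λ = 4 has size 2.
Step 3 — with total size 3, 2 blocks, and largest block 2, the block sizes (in nonincreasing order) are [2, 1].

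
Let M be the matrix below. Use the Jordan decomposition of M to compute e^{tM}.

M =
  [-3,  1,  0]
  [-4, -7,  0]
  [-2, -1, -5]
e^{tM} =
  [2*t*exp(-5*t) + exp(-5*t), t*exp(-5*t), 0]
  [-4*t*exp(-5*t), -2*t*exp(-5*t) + exp(-5*t), 0]
  [-2*t*exp(-5*t), -t*exp(-5*t), exp(-5*t)]

Strategy: write M = P · J · P⁻¹ where J is a Jordan canonical form, so e^{tM} = P · e^{tJ} · P⁻¹, and e^{tJ} can be computed block-by-block.

M has Jordan form
J =
  [-5,  1,  0]
  [ 0, -5,  0]
  [ 0,  0, -5]
(up to reordering of blocks).

Per-block formulas:
  For a 1×1 block at λ = -5: exp(t · [-5]) = [e^(-5t)].
  For a 2×2 Jordan block J_2(-5): exp(t · J_2(-5)) = e^(-5t)·(I + t·N), where N is the 2×2 nilpotent shift.

After assembling e^{tJ} and conjugating by P, we get:

e^{tM} =
  [2*t*exp(-5*t) + exp(-5*t), t*exp(-5*t), 0]
  [-4*t*exp(-5*t), -2*t*exp(-5*t) + exp(-5*t), 0]
  [-2*t*exp(-5*t), -t*exp(-5*t), exp(-5*t)]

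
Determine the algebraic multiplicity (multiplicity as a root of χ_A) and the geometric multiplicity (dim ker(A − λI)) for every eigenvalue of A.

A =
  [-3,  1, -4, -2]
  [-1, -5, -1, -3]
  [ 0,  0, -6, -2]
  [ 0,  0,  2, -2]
λ = -4: alg = 4, geom = 2

Step 1 — factor the characteristic polynomial to read off the algebraic multiplicities:
  χ_A(x) = (x + 4)^4

Step 2 — compute geometric multiplicities via the rank-nullity identity g(λ) = n − rank(A − λI):
  rank(A − (-4)·I) = 2, so dim ker(A − (-4)·I) = n − 2 = 2

Summary:
  λ = -4: algebraic multiplicity = 4, geometric multiplicity = 2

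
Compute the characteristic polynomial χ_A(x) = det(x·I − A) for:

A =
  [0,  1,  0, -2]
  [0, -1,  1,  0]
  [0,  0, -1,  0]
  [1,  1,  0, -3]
x^4 + 5*x^3 + 9*x^2 + 7*x + 2

Expanding det(x·I − A) (e.g. by cofactor expansion or by noting that A is similar to its Jordan form J, which has the same characteristic polynomial as A) gives
  χ_A(x) = x^4 + 5*x^3 + 9*x^2 + 7*x + 2
which factors as (x + 1)^3*(x + 2). The eigenvalues (with algebraic multiplicities) are λ = -2 with multiplicity 1, λ = -1 with multiplicity 3.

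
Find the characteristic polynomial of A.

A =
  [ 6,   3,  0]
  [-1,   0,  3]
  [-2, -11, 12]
x^3 - 18*x^2 + 108*x - 216

Expanding det(x·I − A) (e.g. by cofactor expansion or by noting that A is similar to its Jordan form J, which has the same characteristic polynomial as A) gives
  χ_A(x) = x^3 - 18*x^2 + 108*x - 216
which factors as (x - 6)^3. The eigenvalues (with algebraic multiplicities) are λ = 6 with multiplicity 3.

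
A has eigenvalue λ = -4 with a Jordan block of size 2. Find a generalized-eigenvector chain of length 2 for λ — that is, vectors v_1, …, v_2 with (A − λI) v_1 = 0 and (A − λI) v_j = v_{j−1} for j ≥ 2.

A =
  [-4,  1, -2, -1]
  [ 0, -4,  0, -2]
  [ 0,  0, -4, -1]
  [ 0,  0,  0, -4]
A Jordan chain for λ = -4 of length 2:
v_1 = (1, 0, 0, 0)ᵀ
v_2 = (0, 1, 0, 0)ᵀ

Let N = A − (-4)·I. We want v_2 with N^2 v_2 = 0 but N^1 v_2 ≠ 0; then v_{j-1} := N · v_j for j = 2, …, 2.

Pick v_2 = (0, 1, 0, 0)ᵀ.
Then v_1 = N · v_2 = (1, 0, 0, 0)ᵀ.

Sanity check: (A − (-4)·I) v_1 = (0, 0, 0, 0)ᵀ = 0. ✓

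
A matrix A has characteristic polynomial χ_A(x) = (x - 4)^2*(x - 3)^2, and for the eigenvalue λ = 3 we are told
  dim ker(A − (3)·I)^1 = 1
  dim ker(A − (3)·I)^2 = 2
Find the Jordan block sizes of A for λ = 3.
Block sizes for λ = 3: [2]

From the dimensions of kernels of powers, the number of Jordan blocks of size at least j is d_j − d_{j−1} where d_j = dim ker(N^j) (with d_0 = 0). Computing the differences gives [1, 1].
The number of blocks of size exactly k is (#blocks of size ≥ k) − (#blocks of size ≥ k + 1), so the partition is: 1 block(s) of size 2.
In nonincreasing order the block sizes are [2].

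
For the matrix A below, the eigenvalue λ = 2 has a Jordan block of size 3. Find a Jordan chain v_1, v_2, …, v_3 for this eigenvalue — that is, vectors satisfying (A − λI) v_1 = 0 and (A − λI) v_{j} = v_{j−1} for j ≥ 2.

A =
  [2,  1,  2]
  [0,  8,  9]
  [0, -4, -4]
A Jordan chain for λ = 2 of length 3:
v_1 = (-2, 0, 0)ᵀ
v_2 = (1, 6, -4)ᵀ
v_3 = (0, 1, 0)ᵀ

Let N = A − (2)·I. We want v_3 with N^3 v_3 = 0 but N^2 v_3 ≠ 0; then v_{j-1} := N · v_j for j = 3, …, 2.

Pick v_3 = (0, 1, 0)ᵀ.
Then v_2 = N · v_3 = (1, 6, -4)ᵀ.
Then v_1 = N · v_2 = (-2, 0, 0)ᵀ.

Sanity check: (A − (2)·I) v_1 = (0, 0, 0)ᵀ = 0. ✓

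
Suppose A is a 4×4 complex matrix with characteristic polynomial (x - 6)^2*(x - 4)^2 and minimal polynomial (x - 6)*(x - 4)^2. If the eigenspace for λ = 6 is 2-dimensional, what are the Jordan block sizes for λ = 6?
Block sizes for λ = 6: [1, 1]

Step 1 — from the characteristic polynomial, algebraic multiplicity of λ = 6 is 2. From dim ker(A − (6)·I) = 2, there are exactly 2 Jordan blocks for λ = 6.
Step 2 — from the minimal polynomial, the factor (x − 6) tells us the largest block for λ = 6 has size 1.
Step 3 — with total size 2, 2 blocks, and largest block 1, the block sizes (in nonincreasing order) are [1, 1].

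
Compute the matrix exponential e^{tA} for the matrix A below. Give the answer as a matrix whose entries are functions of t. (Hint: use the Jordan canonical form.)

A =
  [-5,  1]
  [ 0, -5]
e^{tA} =
  [exp(-5*t), t*exp(-5*t)]
  [0, exp(-5*t)]

Strategy: write A = P · J · P⁻¹ where J is a Jordan canonical form, so e^{tA} = P · e^{tJ} · P⁻¹, and e^{tJ} can be computed block-by-block.

A has Jordan form
J =
  [-5,  1]
  [ 0, -5]
(up to reordering of blocks).

Per-block formulas:
  For a 2×2 Jordan block J_2(-5): exp(t · J_2(-5)) = e^(-5t)·(I + t·N), where N is the 2×2 nilpotent shift.

After assembling e^{tJ} and conjugating by P, we get:

e^{tA} =
  [exp(-5*t), t*exp(-5*t)]
  [0, exp(-5*t)]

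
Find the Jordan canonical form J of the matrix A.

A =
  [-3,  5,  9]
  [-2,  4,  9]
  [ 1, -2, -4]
J_3(-1)

The characteristic polynomial is
  det(x·I − A) = x^3 + 3*x^2 + 3*x + 1 = (x + 1)^3

Eigenvalues and multiplicities (the geometric multiplicity of λ is n − rank(A − λI), which equals the number of Jordan blocks for λ):
  λ = -1: algebraic multiplicity = 3, geometric multiplicity = 1

Determining the block sizes for each eigenvalue:
  λ = -1: one block (gm = 1), so the single block has size am = 3 → block sizes [3]

Assembling the blocks gives a Jordan form
J =
  [-1,  1,  0]
  [ 0, -1,  1]
  [ 0,  0, -1]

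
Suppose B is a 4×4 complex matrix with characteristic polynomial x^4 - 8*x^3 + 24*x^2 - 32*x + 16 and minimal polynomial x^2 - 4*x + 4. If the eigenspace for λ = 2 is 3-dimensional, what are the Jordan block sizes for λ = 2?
Block sizes for λ = 2: [2, 1, 1]

Step 1 — from the characteristic polynomial, algebraic multiplicity of λ = 2 is 4. From dim ker(B − (2)·I) = 3, there are exactly 3 Jordan blocks for λ = 2.
Step 2 — from the minimal polynomial, the factor (x − 2)^2 tells us the largest block for λ = 2 has size 2.
Step 3 — with total size 4, 3 blocks, and largest block 2, the block sizes (in nonincreasing order) are [2, 1, 1].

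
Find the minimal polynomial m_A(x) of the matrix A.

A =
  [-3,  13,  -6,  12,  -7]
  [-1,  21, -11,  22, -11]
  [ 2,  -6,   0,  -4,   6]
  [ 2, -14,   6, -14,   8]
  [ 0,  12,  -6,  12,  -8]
x^4 + 2*x^3 - 12*x^2 - 40*x - 32

The characteristic polynomial is χ_A(x) = (x - 4)*(x + 2)^4, so the eigenvalues are known. The minimal polynomial is
  m_A(x) = Π_λ (x − λ)^{k_λ}
where k_λ is the size of the *largest* Jordan block for λ (equivalently, the smallest k with (A − λI)^k v = 0 for every generalised eigenvector v of λ).

  λ = -2: largest Jordan block has size 3, contributing (x + 2)^3
  λ = 4: largest Jordan block has size 1, contributing (x − 4)

So m_A(x) = (x - 4)*(x + 2)^3 = x^4 + 2*x^3 - 12*x^2 - 40*x - 32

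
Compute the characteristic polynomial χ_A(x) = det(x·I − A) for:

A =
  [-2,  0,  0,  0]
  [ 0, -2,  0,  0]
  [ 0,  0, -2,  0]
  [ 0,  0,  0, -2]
x^4 + 8*x^3 + 24*x^2 + 32*x + 16

Expanding det(x·I − A) (e.g. by cofactor expansion or by noting that A is similar to its Jordan form J, which has the same characteristic polynomial as A) gives
  χ_A(x) = x^4 + 8*x^3 + 24*x^2 + 32*x + 16
which factors as (x + 2)^4. The eigenvalues (with algebraic multiplicities) are λ = -2 with multiplicity 4.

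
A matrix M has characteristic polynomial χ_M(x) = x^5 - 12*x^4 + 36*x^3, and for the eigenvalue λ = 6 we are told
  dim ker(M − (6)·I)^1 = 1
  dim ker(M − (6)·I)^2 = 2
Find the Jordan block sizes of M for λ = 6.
Block sizes for λ = 6: [2]

From the dimensions of kernels of powers, the number of Jordan blocks of size at least j is d_j − d_{j−1} where d_j = dim ker(N^j) (with d_0 = 0). Computing the differences gives [1, 1].
The number of blocks of size exactly k is (#blocks of size ≥ k) − (#blocks of size ≥ k + 1), so the partition is: 1 block(s) of size 2.
In nonincreasing order the block sizes are [2].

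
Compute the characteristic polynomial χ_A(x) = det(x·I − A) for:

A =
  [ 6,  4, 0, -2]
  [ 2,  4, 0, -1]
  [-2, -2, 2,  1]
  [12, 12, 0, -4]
x^4 - 8*x^3 + 24*x^2 - 32*x + 16

Expanding det(x·I − A) (e.g. by cofactor expansion or by noting that A is similar to its Jordan form J, which has the same characteristic polynomial as A) gives
  χ_A(x) = x^4 - 8*x^3 + 24*x^2 - 32*x + 16
which factors as (x - 2)^4. The eigenvalues (with algebraic multiplicities) are λ = 2 with multiplicity 4.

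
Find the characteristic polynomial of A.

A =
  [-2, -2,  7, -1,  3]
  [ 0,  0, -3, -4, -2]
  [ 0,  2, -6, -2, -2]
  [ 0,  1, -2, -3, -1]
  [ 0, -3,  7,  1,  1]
x^5 + 10*x^4 + 40*x^3 + 80*x^2 + 80*x + 32

Expanding det(x·I − A) (e.g. by cofactor expansion or by noting that A is similar to its Jordan form J, which has the same characteristic polynomial as A) gives
  χ_A(x) = x^5 + 10*x^4 + 40*x^3 + 80*x^2 + 80*x + 32
which factors as (x + 2)^5. The eigenvalues (with algebraic multiplicities) are λ = -2 with multiplicity 5.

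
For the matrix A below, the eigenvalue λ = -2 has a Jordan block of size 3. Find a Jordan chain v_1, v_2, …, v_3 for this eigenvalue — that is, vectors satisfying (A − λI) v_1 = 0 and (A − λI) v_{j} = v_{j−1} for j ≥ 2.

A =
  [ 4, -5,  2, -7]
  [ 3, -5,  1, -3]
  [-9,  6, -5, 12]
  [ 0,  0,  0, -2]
A Jordan chain for λ = -2 of length 3:
v_1 = (3, 0, -9, 0)ᵀ
v_2 = (6, 3, -9, 0)ᵀ
v_3 = (1, 0, 0, 0)ᵀ

Let N = A − (-2)·I. We want v_3 with N^3 v_3 = 0 but N^2 v_3 ≠ 0; then v_{j-1} := N · v_j for j = 3, …, 2.

Pick v_3 = (1, 0, 0, 0)ᵀ.
Then v_2 = N · v_3 = (6, 3, -9, 0)ᵀ.
Then v_1 = N · v_2 = (3, 0, -9, 0)ᵀ.

Sanity check: (A − (-2)·I) v_1 = (0, 0, 0, 0)ᵀ = 0. ✓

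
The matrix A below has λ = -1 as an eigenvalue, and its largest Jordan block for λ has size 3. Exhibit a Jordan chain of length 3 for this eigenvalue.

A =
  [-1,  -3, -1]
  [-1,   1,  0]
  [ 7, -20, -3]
A Jordan chain for λ = -1 of length 3:
v_1 = (-4, -2, 6)ᵀ
v_2 = (0, -1, 7)ᵀ
v_3 = (1, 0, 0)ᵀ

Let N = A − (-1)·I. We want v_3 with N^3 v_3 = 0 but N^2 v_3 ≠ 0; then v_{j-1} := N · v_j for j = 3, …, 2.

Pick v_3 = (1, 0, 0)ᵀ.
Then v_2 = N · v_3 = (0, -1, 7)ᵀ.
Then v_1 = N · v_2 = (-4, -2, 6)ᵀ.

Sanity check: (A − (-1)·I) v_1 = (0, 0, 0)ᵀ = 0. ✓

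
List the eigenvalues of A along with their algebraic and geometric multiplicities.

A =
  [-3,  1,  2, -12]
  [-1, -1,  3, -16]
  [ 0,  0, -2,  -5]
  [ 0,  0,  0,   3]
λ = -2: alg = 3, geom = 1; λ = 3: alg = 1, geom = 1

Step 1 — factor the characteristic polynomial to read off the algebraic multiplicities:
  χ_A(x) = (x - 3)*(x + 2)^3

Step 2 — compute geometric multiplicities via the rank-nullity identity g(λ) = n − rank(A − λI):
  rank(A − (-2)·I) = 3, so dim ker(A − (-2)·I) = n − 3 = 1
  rank(A − (3)·I) = 3, so dim ker(A − (3)·I) = n − 3 = 1

Summary:
  λ = -2: algebraic multiplicity = 3, geometric multiplicity = 1
  λ = 3: algebraic multiplicity = 1, geometric multiplicity = 1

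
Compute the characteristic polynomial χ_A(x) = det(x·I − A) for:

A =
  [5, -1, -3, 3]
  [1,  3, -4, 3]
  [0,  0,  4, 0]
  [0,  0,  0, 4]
x^4 - 16*x^3 + 96*x^2 - 256*x + 256

Expanding det(x·I − A) (e.g. by cofactor expansion or by noting that A is similar to its Jordan form J, which has the same characteristic polynomial as A) gives
  χ_A(x) = x^4 - 16*x^3 + 96*x^2 - 256*x + 256
which factors as (x - 4)^4. The eigenvalues (with algebraic multiplicities) are λ = 4 with multiplicity 4.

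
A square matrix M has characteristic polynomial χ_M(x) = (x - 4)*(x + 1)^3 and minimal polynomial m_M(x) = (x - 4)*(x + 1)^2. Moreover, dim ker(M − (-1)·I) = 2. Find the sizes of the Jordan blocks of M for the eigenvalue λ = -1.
Block sizes for λ = -1: [2, 1]

Step 1 — from the characteristic polynomial, algebraic multiplicity of λ = -1 is 3. From dim ker(M − (-1)·I) = 2, there are exactly 2 Jordan blocks for λ = -1.
Step 2 — from the minimal polynomial, the factor (x + 1)^2 tells us the largest block for λ = -1 has size 2.
Step 3 — with total size 3, 2 blocks, and largest block 2, the block sizes (in nonincreasing order) are [2, 1].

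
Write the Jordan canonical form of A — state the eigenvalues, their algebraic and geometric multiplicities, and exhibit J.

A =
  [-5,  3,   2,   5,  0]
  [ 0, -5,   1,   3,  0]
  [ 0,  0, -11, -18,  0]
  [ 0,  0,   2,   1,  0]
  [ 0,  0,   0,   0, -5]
J_3(-5) ⊕ J_1(-5) ⊕ J_1(-5)

The characteristic polynomial is
  det(x·I − A) = x^5 + 25*x^4 + 250*x^3 + 1250*x^2 + 3125*x + 3125 = (x + 5)^5

Eigenvalues and multiplicities (the geometric multiplicity of λ is n − rank(A − λI), which equals the number of Jordan blocks for λ):
  λ = -5: algebraic multiplicity = 5, geometric multiplicity = 3

Determining the block sizes for each eigenvalue:
  λ = -5: with am = 5 and gm = 3, the partition is not yet determined (e.g. several partitions of 5 into 3 parts exist). Let N = A − (-5)·I. Computing rank(N^1) = 2, rank(N^2) = 1, rank(N^3) = 0; the number of blocks of size ≥ j is rank(N^{j−1}) − rank(N^j), giving [3, 1, 1]. So we have 1 block(s) of size 3, 2 block(s) of size 1 → block sizes [3, 1, 1]

Assembling the blocks gives a Jordan form
J =
  [-5,  1,  0,  0,  0]
  [ 0, -5,  1,  0,  0]
  [ 0,  0, -5,  0,  0]
  [ 0,  0,  0, -5,  0]
  [ 0,  0,  0,  0, -5]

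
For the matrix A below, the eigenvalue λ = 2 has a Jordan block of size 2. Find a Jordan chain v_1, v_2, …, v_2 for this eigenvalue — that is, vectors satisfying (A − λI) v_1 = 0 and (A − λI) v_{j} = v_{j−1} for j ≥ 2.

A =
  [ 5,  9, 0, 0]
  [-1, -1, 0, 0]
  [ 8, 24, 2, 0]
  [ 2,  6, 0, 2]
A Jordan chain for λ = 2 of length 2:
v_1 = (3, -1, 8, 2)ᵀ
v_2 = (1, 0, 0, 0)ᵀ

Let N = A − (2)·I. We want v_2 with N^2 v_2 = 0 but N^1 v_2 ≠ 0; then v_{j-1} := N · v_j for j = 2, …, 2.

Pick v_2 = (1, 0, 0, 0)ᵀ.
Then v_1 = N · v_2 = (3, -1, 8, 2)ᵀ.

Sanity check: (A − (2)·I) v_1 = (0, 0, 0, 0)ᵀ = 0. ✓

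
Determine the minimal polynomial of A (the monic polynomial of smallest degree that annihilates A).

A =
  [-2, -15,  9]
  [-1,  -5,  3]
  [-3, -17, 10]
x^3 - 3*x^2 + 3*x - 1

The characteristic polynomial is χ_A(x) = (x - 1)^3, so the eigenvalues are known. The minimal polynomial is
  m_A(x) = Π_λ (x − λ)^{k_λ}
where k_λ is the size of the *largest* Jordan block for λ (equivalently, the smallest k with (A − λI)^k v = 0 for every generalised eigenvector v of λ).

  λ = 1: largest Jordan block has size 3, contributing (x − 1)^3

So m_A(x) = (x - 1)^3 = x^3 - 3*x^2 + 3*x - 1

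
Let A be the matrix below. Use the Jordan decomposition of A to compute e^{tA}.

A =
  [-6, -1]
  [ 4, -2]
e^{tA} =
  [-2*t*exp(-4*t) + exp(-4*t), -t*exp(-4*t)]
  [4*t*exp(-4*t), 2*t*exp(-4*t) + exp(-4*t)]

Strategy: write A = P · J · P⁻¹ where J is a Jordan canonical form, so e^{tA} = P · e^{tJ} · P⁻¹, and e^{tJ} can be computed block-by-block.

A has Jordan form
J =
  [-4,  1]
  [ 0, -4]
(up to reordering of blocks).

Per-block formulas:
  For a 2×2 Jordan block J_2(-4): exp(t · J_2(-4)) = e^(-4t)·(I + t·N), where N is the 2×2 nilpotent shift.

After assembling e^{tJ} and conjugating by P, we get:

e^{tA} =
  [-2*t*exp(-4*t) + exp(-4*t), -t*exp(-4*t)]
  [4*t*exp(-4*t), 2*t*exp(-4*t) + exp(-4*t)]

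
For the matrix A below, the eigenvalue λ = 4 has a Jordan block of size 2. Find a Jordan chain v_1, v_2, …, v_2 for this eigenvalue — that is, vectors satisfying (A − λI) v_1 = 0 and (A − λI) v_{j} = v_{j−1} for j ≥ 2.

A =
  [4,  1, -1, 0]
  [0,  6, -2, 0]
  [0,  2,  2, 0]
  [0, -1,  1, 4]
A Jordan chain for λ = 4 of length 2:
v_1 = (1, 2, 2, -1)ᵀ
v_2 = (0, 1, 0, 0)ᵀ

Let N = A − (4)·I. We want v_2 with N^2 v_2 = 0 but N^1 v_2 ≠ 0; then v_{j-1} := N · v_j for j = 2, …, 2.

Pick v_2 = (0, 1, 0, 0)ᵀ.
Then v_1 = N · v_2 = (1, 2, 2, -1)ᵀ.

Sanity check: (A − (4)·I) v_1 = (0, 0, 0, 0)ᵀ = 0. ✓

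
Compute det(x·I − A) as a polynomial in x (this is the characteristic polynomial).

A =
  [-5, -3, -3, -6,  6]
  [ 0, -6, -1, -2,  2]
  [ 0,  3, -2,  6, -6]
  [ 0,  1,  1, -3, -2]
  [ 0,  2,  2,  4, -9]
x^5 + 25*x^4 + 250*x^3 + 1250*x^2 + 3125*x + 3125

Expanding det(x·I − A) (e.g. by cofactor expansion or by noting that A is similar to its Jordan form J, which has the same characteristic polynomial as A) gives
  χ_A(x) = x^5 + 25*x^4 + 250*x^3 + 1250*x^2 + 3125*x + 3125
which factors as (x + 5)^5. The eigenvalues (with algebraic multiplicities) are λ = -5 with multiplicity 5.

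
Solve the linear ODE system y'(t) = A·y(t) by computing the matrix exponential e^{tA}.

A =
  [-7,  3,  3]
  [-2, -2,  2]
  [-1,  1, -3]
e^{tA} =
  [-3*t*exp(-4*t) + exp(-4*t), 3*t*exp(-4*t), 3*t*exp(-4*t)]
  [-2*t*exp(-4*t), 2*t*exp(-4*t) + exp(-4*t), 2*t*exp(-4*t)]
  [-t*exp(-4*t), t*exp(-4*t), t*exp(-4*t) + exp(-4*t)]

Strategy: write A = P · J · P⁻¹ where J is a Jordan canonical form, so e^{tA} = P · e^{tJ} · P⁻¹, and e^{tJ} can be computed block-by-block.

A has Jordan form
J =
  [-4,  1,  0]
  [ 0, -4,  0]
  [ 0,  0, -4]
(up to reordering of blocks).

Per-block formulas:
  For a 2×2 Jordan block J_2(-4): exp(t · J_2(-4)) = e^(-4t)·(I + t·N), where N is the 2×2 nilpotent shift.
  For a 1×1 block at λ = -4: exp(t · [-4]) = [e^(-4t)].

After assembling e^{tJ} and conjugating by P, we get:

e^{tA} =
  [-3*t*exp(-4*t) + exp(-4*t), 3*t*exp(-4*t), 3*t*exp(-4*t)]
  [-2*t*exp(-4*t), 2*t*exp(-4*t) + exp(-4*t), 2*t*exp(-4*t)]
  [-t*exp(-4*t), t*exp(-4*t), t*exp(-4*t) + exp(-4*t)]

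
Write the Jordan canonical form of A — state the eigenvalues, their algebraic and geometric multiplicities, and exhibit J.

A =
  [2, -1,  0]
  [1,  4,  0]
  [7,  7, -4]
J_1(-4) ⊕ J_2(3)

The characteristic polynomial is
  det(x·I − A) = x^3 - 2*x^2 - 15*x + 36 = (x - 3)^2*(x + 4)

Eigenvalues and multiplicities (the geometric multiplicity of λ is n − rank(A − λI), which equals the number of Jordan blocks for λ):
  λ = -4: algebraic multiplicity = 1, geometric multiplicity = 1
  λ = 3: algebraic multiplicity = 2, geometric multiplicity = 1

Determining the block sizes for each eigenvalue:
  λ = -4: one block (gm = 1), so the single block has size am = 1 → block sizes [1]
  λ = 3: one block (gm = 1), so the single block has size am = 2 → block sizes [2]

Assembling the blocks gives a Jordan form
J =
  [-4, 0, 0]
  [ 0, 3, 1]
  [ 0, 0, 3]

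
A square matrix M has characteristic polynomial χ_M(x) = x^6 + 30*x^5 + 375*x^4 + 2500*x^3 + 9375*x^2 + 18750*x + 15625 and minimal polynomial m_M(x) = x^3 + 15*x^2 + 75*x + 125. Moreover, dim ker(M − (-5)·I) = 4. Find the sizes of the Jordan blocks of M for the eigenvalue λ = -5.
Block sizes for λ = -5: [3, 1, 1, 1]

Step 1 — from the characteristic polynomial, algebraic multiplicity of λ = -5 is 6. From dim ker(M − (-5)·I) = 4, there are exactly 4 Jordan blocks for λ = -5.
Step 2 — from the minimal polynomial, the factor (x + 5)^3 tells us the largest block for λ = -5 has size 3.
Step 3 — with total size 6, 4 blocks, and largest block 3, the block sizes (in nonincreasing order) are [3, 1, 1, 1].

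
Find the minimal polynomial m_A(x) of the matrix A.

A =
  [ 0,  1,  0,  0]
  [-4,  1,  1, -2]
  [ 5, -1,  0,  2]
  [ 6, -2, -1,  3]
x^3 - 3*x^2 + 3*x - 1

The characteristic polynomial is χ_A(x) = (x - 1)^4, so the eigenvalues are known. The minimal polynomial is
  m_A(x) = Π_λ (x − λ)^{k_λ}
where k_λ is the size of the *largest* Jordan block for λ (equivalently, the smallest k with (A − λI)^k v = 0 for every generalised eigenvector v of λ).

  λ = 1: largest Jordan block has size 3, contributing (x − 1)^3

So m_A(x) = (x - 1)^3 = x^3 - 3*x^2 + 3*x - 1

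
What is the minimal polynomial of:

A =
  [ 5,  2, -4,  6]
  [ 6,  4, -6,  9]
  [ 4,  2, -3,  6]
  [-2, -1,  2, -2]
x^2 - 2*x + 1

The characteristic polynomial is χ_A(x) = (x - 1)^4, so the eigenvalues are known. The minimal polynomial is
  m_A(x) = Π_λ (x − λ)^{k_λ}
where k_λ is the size of the *largest* Jordan block for λ (equivalently, the smallest k with (A − λI)^k v = 0 for every generalised eigenvector v of λ).

  λ = 1: largest Jordan block has size 2, contributing (x − 1)^2

So m_A(x) = (x - 1)^2 = x^2 - 2*x + 1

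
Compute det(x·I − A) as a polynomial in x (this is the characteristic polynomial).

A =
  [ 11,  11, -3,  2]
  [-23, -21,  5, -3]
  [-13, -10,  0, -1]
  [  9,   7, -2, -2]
x^4 + 12*x^3 + 54*x^2 + 108*x + 81

Expanding det(x·I − A) (e.g. by cofactor expansion or by noting that A is similar to its Jordan form J, which has the same characteristic polynomial as A) gives
  χ_A(x) = x^4 + 12*x^3 + 54*x^2 + 108*x + 81
which factors as (x + 3)^4. The eigenvalues (with algebraic multiplicities) are λ = -3 with multiplicity 4.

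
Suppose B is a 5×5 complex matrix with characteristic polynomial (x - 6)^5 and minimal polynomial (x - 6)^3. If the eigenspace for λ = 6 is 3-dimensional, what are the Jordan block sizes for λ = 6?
Block sizes for λ = 6: [3, 1, 1]

Step 1 — from the characteristic polynomial, algebraic multiplicity of λ = 6 is 5. From dim ker(B − (6)·I) = 3, there are exactly 3 Jordan blocks for λ = 6.
Step 2 — from the minimal polynomial, the factor (x − 6)^3 tells us the largest block for λ = 6 has size 3.
Step 3 — with total size 5, 3 blocks, and largest block 3, the block sizes (in nonincreasing order) are [3, 1, 1].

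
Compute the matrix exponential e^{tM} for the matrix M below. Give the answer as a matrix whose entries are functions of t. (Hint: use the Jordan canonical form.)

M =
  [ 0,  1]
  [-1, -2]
e^{tM} =
  [t*exp(-t) + exp(-t), t*exp(-t)]
  [-t*exp(-t), -t*exp(-t) + exp(-t)]

Strategy: write M = P · J · P⁻¹ where J is a Jordan canonical form, so e^{tM} = P · e^{tJ} · P⁻¹, and e^{tJ} can be computed block-by-block.

M has Jordan form
J =
  [-1,  1]
  [ 0, -1]
(up to reordering of blocks).

Per-block formulas:
  For a 2×2 Jordan block J_2(-1): exp(t · J_2(-1)) = e^(-1t)·(I + t·N), where N is the 2×2 nilpotent shift.

After assembling e^{tJ} and conjugating by P, we get:

e^{tM} =
  [t*exp(-t) + exp(-t), t*exp(-t)]
  [-t*exp(-t), -t*exp(-t) + exp(-t)]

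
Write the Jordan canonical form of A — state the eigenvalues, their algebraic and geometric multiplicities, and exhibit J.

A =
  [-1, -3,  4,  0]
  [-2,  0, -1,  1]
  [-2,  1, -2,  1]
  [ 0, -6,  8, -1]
J_3(-1) ⊕ J_1(-1)

The characteristic polynomial is
  det(x·I − A) = x^4 + 4*x^3 + 6*x^2 + 4*x + 1 = (x + 1)^4

Eigenvalues and multiplicities (the geometric multiplicity of λ is n − rank(A − λI), which equals the number of Jordan blocks for λ):
  λ = -1: algebraic multiplicity = 4, geometric multiplicity = 2

Determining the block sizes for each eigenvalue:
  λ = -1: with am = 4 and gm = 2, the partition is not yet determined (e.g. several partitions of 4 into 2 parts exist). Let N = A − (-1)·I. Computing rank(N^1) = 2, rank(N^2) = 1, rank(N^3) = 0; the number of blocks of size ≥ j is rank(N^{j−1}) − rank(N^j), giving [2, 1, 1]. So we have 1 block(s) of size 3, 1 block(s) of size 1 → block sizes [3, 1]

Assembling the blocks gives a Jordan form
J =
  [-1,  1,  0,  0]
  [ 0, -1,  1,  0]
  [ 0,  0, -1,  0]
  [ 0,  0,  0, -1]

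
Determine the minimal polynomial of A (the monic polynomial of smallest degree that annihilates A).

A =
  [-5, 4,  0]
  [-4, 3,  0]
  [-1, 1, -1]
x^2 + 2*x + 1

The characteristic polynomial is χ_A(x) = (x + 1)^3, so the eigenvalues are known. The minimal polynomial is
  m_A(x) = Π_λ (x − λ)^{k_λ}
where k_λ is the size of the *largest* Jordan block for λ (equivalently, the smallest k with (A − λI)^k v = 0 for every generalised eigenvector v of λ).

  λ = -1: largest Jordan block has size 2, contributing (x + 1)^2

So m_A(x) = (x + 1)^2 = x^2 + 2*x + 1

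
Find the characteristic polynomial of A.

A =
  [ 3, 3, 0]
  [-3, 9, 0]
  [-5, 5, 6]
x^3 - 18*x^2 + 108*x - 216

Expanding det(x·I − A) (e.g. by cofactor expansion or by noting that A is similar to its Jordan form J, which has the same characteristic polynomial as A) gives
  χ_A(x) = x^3 - 18*x^2 + 108*x - 216
which factors as (x - 6)^3. The eigenvalues (with algebraic multiplicities) are λ = 6 with multiplicity 3.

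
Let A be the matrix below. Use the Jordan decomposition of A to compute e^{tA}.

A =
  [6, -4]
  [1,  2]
e^{tA} =
  [2*t*exp(4*t) + exp(4*t), -4*t*exp(4*t)]
  [t*exp(4*t), -2*t*exp(4*t) + exp(4*t)]

Strategy: write A = P · J · P⁻¹ where J is a Jordan canonical form, so e^{tA} = P · e^{tJ} · P⁻¹, and e^{tJ} can be computed block-by-block.

A has Jordan form
J =
  [4, 1]
  [0, 4]
(up to reordering of blocks).

Per-block formulas:
  For a 2×2 Jordan block J_2(4): exp(t · J_2(4)) = e^(4t)·(I + t·N), where N is the 2×2 nilpotent shift.

After assembling e^{tJ} and conjugating by P, we get:

e^{tA} =
  [2*t*exp(4*t) + exp(4*t), -4*t*exp(4*t)]
  [t*exp(4*t), -2*t*exp(4*t) + exp(4*t)]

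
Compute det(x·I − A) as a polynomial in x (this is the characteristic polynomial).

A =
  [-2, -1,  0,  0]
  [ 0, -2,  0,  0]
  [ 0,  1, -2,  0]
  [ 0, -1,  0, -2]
x^4 + 8*x^3 + 24*x^2 + 32*x + 16

Expanding det(x·I − A) (e.g. by cofactor expansion or by noting that A is similar to its Jordan form J, which has the same characteristic polynomial as A) gives
  χ_A(x) = x^4 + 8*x^3 + 24*x^2 + 32*x + 16
which factors as (x + 2)^4. The eigenvalues (with algebraic multiplicities) are λ = -2 with multiplicity 4.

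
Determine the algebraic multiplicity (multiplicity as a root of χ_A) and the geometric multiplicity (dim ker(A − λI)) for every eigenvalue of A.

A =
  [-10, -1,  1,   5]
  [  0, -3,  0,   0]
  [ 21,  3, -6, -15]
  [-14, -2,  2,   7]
λ = -3: alg = 4, geom = 3

Step 1 — factor the characteristic polynomial to read off the algebraic multiplicities:
  χ_A(x) = (x + 3)^4

Step 2 — compute geometric multiplicities via the rank-nullity identity g(λ) = n − rank(A − λI):
  rank(A − (-3)·I) = 1, so dim ker(A − (-3)·I) = n − 1 = 3

Summary:
  λ = -3: algebraic multiplicity = 4, geometric multiplicity = 3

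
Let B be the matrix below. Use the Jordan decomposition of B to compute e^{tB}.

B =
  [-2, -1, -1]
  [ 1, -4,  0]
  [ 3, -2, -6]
e^{tB} =
  [2*t*exp(-4*t) + exp(-4*t), -t*exp(-4*t), -t*exp(-4*t)]
  [t^2*exp(-4*t) + t*exp(-4*t), -t^2*exp(-4*t)/2 + exp(-4*t), -t^2*exp(-4*t)/2]
  [-t^2*exp(-4*t) + 3*t*exp(-4*t), t^2*exp(-4*t)/2 - 2*t*exp(-4*t), t^2*exp(-4*t)/2 - 2*t*exp(-4*t) + exp(-4*t)]

Strategy: write B = P · J · P⁻¹ where J is a Jordan canonical form, so e^{tB} = P · e^{tJ} · P⁻¹, and e^{tJ} can be computed block-by-block.

B has Jordan form
J =
  [-4,  1,  0]
  [ 0, -4,  1]
  [ 0,  0, -4]
(up to reordering of blocks).

Per-block formulas:
  For a 3×3 Jordan block J_3(-4): exp(t · J_3(-4)) = e^(-4t)·(I + t·N + (t^2/2)·N^2), where N is the 3×3 nilpotent shift.

After assembling e^{tJ} and conjugating by P, we get:

e^{tB} =
  [2*t*exp(-4*t) + exp(-4*t), -t*exp(-4*t), -t*exp(-4*t)]
  [t^2*exp(-4*t) + t*exp(-4*t), -t^2*exp(-4*t)/2 + exp(-4*t), -t^2*exp(-4*t)/2]
  [-t^2*exp(-4*t) + 3*t*exp(-4*t), t^2*exp(-4*t)/2 - 2*t*exp(-4*t), t^2*exp(-4*t)/2 - 2*t*exp(-4*t) + exp(-4*t)]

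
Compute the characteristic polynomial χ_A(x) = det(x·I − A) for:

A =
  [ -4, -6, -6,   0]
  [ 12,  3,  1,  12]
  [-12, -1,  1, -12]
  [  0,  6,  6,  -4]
x^4 + 4*x^3 - 12*x^2 - 32*x + 64

Expanding det(x·I − A) (e.g. by cofactor expansion or by noting that A is similar to its Jordan form J, which has the same characteristic polynomial as A) gives
  χ_A(x) = x^4 + 4*x^3 - 12*x^2 - 32*x + 64
which factors as (x - 2)^2*(x + 4)^2. The eigenvalues (with algebraic multiplicities) are λ = -4 with multiplicity 2, λ = 2 with multiplicity 2.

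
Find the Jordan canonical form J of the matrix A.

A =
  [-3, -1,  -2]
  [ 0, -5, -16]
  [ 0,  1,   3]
J_1(-3) ⊕ J_2(-1)

The characteristic polynomial is
  det(x·I − A) = x^3 + 5*x^2 + 7*x + 3 = (x + 1)^2*(x + 3)

Eigenvalues and multiplicities (the geometric multiplicity of λ is n − rank(A − λI), which equals the number of Jordan blocks for λ):
  λ = -3: algebraic multiplicity = 1, geometric multiplicity = 1
  λ = -1: algebraic multiplicity = 2, geometric multiplicity = 1

Determining the block sizes for each eigenvalue:
  λ = -3: one block (gm = 1), so the single block has size am = 1 → block sizes [1]
  λ = -1: one block (gm = 1), so the single block has size am = 2 → block sizes [2]

Assembling the blocks gives a Jordan form
J =
  [-3,  0,  0]
  [ 0, -1,  1]
  [ 0,  0, -1]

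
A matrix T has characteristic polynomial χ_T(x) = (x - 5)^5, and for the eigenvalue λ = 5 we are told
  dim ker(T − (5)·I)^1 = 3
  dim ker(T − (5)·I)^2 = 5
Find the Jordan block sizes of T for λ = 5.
Block sizes for λ = 5: [2, 2, 1]

From the dimensions of kernels of powers, the number of Jordan blocks of size at least j is d_j − d_{j−1} where d_j = dim ker(N^j) (with d_0 = 0). Computing the differences gives [3, 2].
The number of blocks of size exactly k is (#blocks of size ≥ k) − (#blocks of size ≥ k + 1), so the partition is: 1 block(s) of size 1, 2 block(s) of size 2.
In nonincreasing order the block sizes are [2, 2, 1].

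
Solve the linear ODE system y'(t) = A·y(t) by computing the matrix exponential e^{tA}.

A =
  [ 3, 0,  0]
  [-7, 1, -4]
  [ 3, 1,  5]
e^{tA} =
  [exp(3*t), 0, 0]
  [t^2*exp(3*t) - 7*t*exp(3*t), -2*t*exp(3*t) + exp(3*t), -4*t*exp(3*t)]
  [-t^2*exp(3*t)/2 + 3*t*exp(3*t), t*exp(3*t), 2*t*exp(3*t) + exp(3*t)]

Strategy: write A = P · J · P⁻¹ where J is a Jordan canonical form, so e^{tA} = P · e^{tJ} · P⁻¹, and e^{tJ} can be computed block-by-block.

A has Jordan form
J =
  [3, 1, 0]
  [0, 3, 1]
  [0, 0, 3]
(up to reordering of blocks).

Per-block formulas:
  For a 3×3 Jordan block J_3(3): exp(t · J_3(3)) = e^(3t)·(I + t·N + (t^2/2)·N^2), where N is the 3×3 nilpotent shift.

After assembling e^{tJ} and conjugating by P, we get:

e^{tA} =
  [exp(3*t), 0, 0]
  [t^2*exp(3*t) - 7*t*exp(3*t), -2*t*exp(3*t) + exp(3*t), -4*t*exp(3*t)]
  [-t^2*exp(3*t)/2 + 3*t*exp(3*t), t*exp(3*t), 2*t*exp(3*t) + exp(3*t)]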